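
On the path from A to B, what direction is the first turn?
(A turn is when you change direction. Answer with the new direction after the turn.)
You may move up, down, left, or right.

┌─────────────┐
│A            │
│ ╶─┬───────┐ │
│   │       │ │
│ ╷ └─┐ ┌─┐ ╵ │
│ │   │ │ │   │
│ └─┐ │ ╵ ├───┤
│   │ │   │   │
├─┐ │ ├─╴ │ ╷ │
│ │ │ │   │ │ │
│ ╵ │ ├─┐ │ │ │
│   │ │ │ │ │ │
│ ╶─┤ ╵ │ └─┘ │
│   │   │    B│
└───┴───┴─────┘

Directions: right, right, right, right, right, right, down, down, left, up, left, left, down, down, right, down, down, down, right, right
First turn direction: down

Solution:

┌─────────────┐
│A → → → → → ↓│
│ ╶─┬───────┐ │
│   │  ↓ ← ↰│↓│
│ ╷ └─┐ ┌─┐ ╵ │
│ │   │↓│ │↑ ↲│
│ └─┐ │ ╵ ├───┤
│   │ │↳ ↓│   │
├─┐ │ ├─╴ │ ╷ │
│ │ │ │  ↓│ │ │
│ ╵ │ ├─┐ │ │ │
│   │ │ │↓│ │ │
│ ╶─┤ ╵ │ └─┘ │
│   │   │↳ → B│
└───┴───┴─────┘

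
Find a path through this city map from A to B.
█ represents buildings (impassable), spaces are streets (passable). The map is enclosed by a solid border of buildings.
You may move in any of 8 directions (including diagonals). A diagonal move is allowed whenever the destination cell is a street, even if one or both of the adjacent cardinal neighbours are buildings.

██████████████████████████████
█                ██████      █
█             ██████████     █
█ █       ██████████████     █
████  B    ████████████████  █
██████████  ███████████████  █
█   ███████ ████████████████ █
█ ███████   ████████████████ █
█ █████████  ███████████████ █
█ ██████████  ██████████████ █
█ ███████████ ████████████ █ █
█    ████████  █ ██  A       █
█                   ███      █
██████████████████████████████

Finding the shortest path from A to B:
Movement: 8-directional
Path length: 17 steps
Directions: left → left → down-left → left → left → left → up-left → up-left → up → up-left → up-left → up → up-left → up-left → left → left → left

Solution:

██████████████████████████████
█                ██████      █
█             ██████████     █
█ █       ██████████████     █
████  B←←← ████████████████  █
██████████↖ ███████████████  █
█   ███████↖████████████████ █
█ ███████  ↑████████████████ █
█ █████████ ↖███████████████ █
█ ██████████ ↖██████████████ █
█ ███████████↑████████████ █ █
█    ████████ ↖█ ██↙←A       █
█              ↖←←← ███      █
██████████████████████████████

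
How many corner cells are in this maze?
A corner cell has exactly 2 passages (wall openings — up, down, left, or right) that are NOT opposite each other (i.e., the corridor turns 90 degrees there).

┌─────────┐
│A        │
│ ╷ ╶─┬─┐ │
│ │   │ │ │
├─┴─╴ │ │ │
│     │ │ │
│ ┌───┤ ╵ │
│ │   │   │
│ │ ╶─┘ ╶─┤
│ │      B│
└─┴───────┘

Counting corner cells (2 non-opposite passages):
Total corners: 9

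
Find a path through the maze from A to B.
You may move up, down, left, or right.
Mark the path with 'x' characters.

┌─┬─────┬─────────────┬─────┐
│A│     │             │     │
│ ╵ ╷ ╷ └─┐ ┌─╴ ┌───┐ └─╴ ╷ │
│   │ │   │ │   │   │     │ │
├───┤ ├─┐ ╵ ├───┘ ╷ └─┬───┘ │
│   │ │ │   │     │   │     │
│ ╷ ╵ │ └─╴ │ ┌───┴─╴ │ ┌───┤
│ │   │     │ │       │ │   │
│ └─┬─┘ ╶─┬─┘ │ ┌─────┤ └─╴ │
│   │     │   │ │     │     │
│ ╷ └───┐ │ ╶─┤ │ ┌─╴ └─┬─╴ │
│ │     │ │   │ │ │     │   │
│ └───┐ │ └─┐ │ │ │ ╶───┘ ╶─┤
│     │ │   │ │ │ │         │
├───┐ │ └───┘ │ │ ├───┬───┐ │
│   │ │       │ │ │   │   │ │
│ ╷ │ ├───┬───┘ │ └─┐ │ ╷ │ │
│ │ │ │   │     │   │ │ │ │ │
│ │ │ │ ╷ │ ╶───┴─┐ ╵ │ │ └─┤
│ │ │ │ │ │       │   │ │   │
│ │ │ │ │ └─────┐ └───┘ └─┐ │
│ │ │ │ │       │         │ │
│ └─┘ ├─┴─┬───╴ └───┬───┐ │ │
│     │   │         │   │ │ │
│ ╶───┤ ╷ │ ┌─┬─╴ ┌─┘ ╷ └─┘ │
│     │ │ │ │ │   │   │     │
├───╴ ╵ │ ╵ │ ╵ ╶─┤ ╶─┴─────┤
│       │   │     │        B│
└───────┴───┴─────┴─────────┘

Finding the shortest path through the maze:
Path length: 74 steps
Directions: down → right → up → right → down → down → down → left → up → left → down → down → right → down → right → right → down → down → right → right → right → up → up → left → up → right → up → up → right → right → up → right → down → right → down → left → left → left → down → down → down → down → down → left → left → down → right → right → right → down → right → right → right → up → up → up → right → down → down → right → down → down → down → left → left → up → left → down → left → down → right → right → right → right

Solution:

┌─┬─────┬─────────────┬─────┐
│A│x x  │             │     │
│ ╵ ╷ ╷ └─┐ ┌─╴ ┌───┐ └─╴ ╷ │
│x x│x│   │ │   │x x│     │ │
├───┤ ├─┐ ╵ ├───┘ ╷ └─┬───┘ │
│x x│x│ │   │x x x│x x│     │
│ ╷ ╵ │ └─╴ │ ┌───┴─╴ │ ┌───┤
│x│x x│     │x│x x x x│ │   │
│ └─┬─┘ ╶─┬─┘ │ ┌─────┤ └─╴ │
│x x│     │x x│x│     │     │
│ ╷ └───┐ │ ╶─┤ │ ┌─╴ └─┬─╴ │
│ │x x x│ │x x│x│ │     │   │
│ └───┐ │ └─┐ │ │ │ ╶───┘ ╶─┤
│     │x│   │x│x│ │         │
├───┐ │ └───┘ │ │ ├───┬───┐ │
│   │ │x x x x│x│ │   │x x│ │
│ ╷ │ ├───┬───┘ │ └─┐ │ ╷ │ │
│ │ │ │   │x x x│   │ │x│x│ │
│ │ │ │ ╷ │ ╶───┴─┐ ╵ │ │ └─┤
│ │ │ │ │ │x x x x│   │x│x x│
│ │ │ │ │ └─────┐ └───┘ └─┐ │
│ │ │ │ │       │x x x x  │x│
│ └─┘ ├─┴─┬───╴ └───┬───┐ │ │
│     │   │         │x x│ │x│
│ ╶───┤ ╷ │ ┌─┬─╴ ┌─┘ ╷ └─┘ │
│     │ │ │ │ │   │x x│x x x│
├───╴ ╵ │ ╵ │ ╵ ╶─┤ ╶─┴─────┤
│       │   │     │x x x x B│
└───────┴───┴─────┴─────────┘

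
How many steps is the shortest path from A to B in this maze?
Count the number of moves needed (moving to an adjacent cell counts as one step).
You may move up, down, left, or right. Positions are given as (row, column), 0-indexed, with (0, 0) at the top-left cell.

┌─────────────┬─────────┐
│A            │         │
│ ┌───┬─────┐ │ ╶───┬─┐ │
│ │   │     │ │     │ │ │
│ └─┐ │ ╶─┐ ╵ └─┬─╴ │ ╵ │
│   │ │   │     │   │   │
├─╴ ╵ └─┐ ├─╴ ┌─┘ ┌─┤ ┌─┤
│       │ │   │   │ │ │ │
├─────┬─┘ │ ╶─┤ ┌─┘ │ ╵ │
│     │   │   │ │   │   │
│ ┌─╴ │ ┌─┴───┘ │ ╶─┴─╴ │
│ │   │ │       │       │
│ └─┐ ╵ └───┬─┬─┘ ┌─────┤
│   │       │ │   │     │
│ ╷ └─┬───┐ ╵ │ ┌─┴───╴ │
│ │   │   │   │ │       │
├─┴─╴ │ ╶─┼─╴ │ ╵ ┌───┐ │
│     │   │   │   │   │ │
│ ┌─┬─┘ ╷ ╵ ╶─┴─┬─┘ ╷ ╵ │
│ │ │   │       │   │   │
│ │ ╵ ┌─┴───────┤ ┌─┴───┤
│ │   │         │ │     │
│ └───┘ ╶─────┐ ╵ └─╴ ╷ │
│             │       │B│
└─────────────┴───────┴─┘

Using BFS to find shortest path:
Start: (0, 0), End: (11, 11)
Path found:
(0,0) → (0,1) → (0,2) → (0,3) → (0,4) → (0,5) → (0,6) → (1,6) → (2,6) → (2,5) → (1,5) → (1,4) → (1,3) → (2,3) → (2,4) → (3,4) → (4,4) → (4,3) → (5,3) → (6,3) → (6,2) → (5,2) → (4,2) → (4,1) → (4,0) → (5,0) → (6,0) → (6,1) → (7,1) → (7,2) → (8,2) → (8,1) → (8,0) → (9,0) → (10,0) → (11,0) → (11,1) → (11,2) → (11,3) → (10,3) → (10,4) → (10,5) → (10,6) → (10,7) → (11,7) → (11,8) → (11,9) → (11,10) → (10,10) → (10,11) → (11,11)
Number of steps: 50

Solution:

┌─────────────┬─────────┐
│A → → → → → ↓│         │
│ ┌───┬─────┐ │ ╶───┬─┐ │
│ │   │↓ ← ↰│↓│     │ │ │
│ └─┐ │ ╶─┐ ╵ └─┬─╴ │ ╵ │
│   │ │↳ ↓│↑ ↲  │   │   │
├─╴ ╵ └─┐ ├─╴ ┌─┘ ┌─┤ ┌─┤
│       │↓│   │   │ │ │ │
├─────┬─┘ │ ╶─┤ ┌─┘ │ ╵ │
│↓ ← ↰│↓ ↲│   │ │   │   │
│ ┌─╴ │ ┌─┴───┘ │ ╶─┴─╴ │
│↓│  ↑│↓│       │       │
│ └─┐ ╵ └───┬─┬─┘ ┌─────┤
│↳ ↓│↑ ↲    │ │   │     │
│ ╷ └─┬───┐ ╵ │ ┌─┴───╴ │
│ │↳ ↓│   │   │ │       │
├─┴─╴ │ ╶─┼─╴ │ ╵ ┌───┐ │
│↓ ← ↲│   │   │   │   │ │
│ ┌─┬─┘ ╷ ╵ ╶─┴─┬─┘ ╷ ╵ │
│↓│ │   │       │   │   │
│ │ ╵ ┌─┴───────┤ ┌─┴───┤
│↓│   │↱ → → → ↓│ │  ↱ ↓│
│ └───┘ ╶─────┐ ╵ └─╴ ╷ │
│↳ → → ↑      │↳ → → ↑│B│
└─────────────┴───────┴─┘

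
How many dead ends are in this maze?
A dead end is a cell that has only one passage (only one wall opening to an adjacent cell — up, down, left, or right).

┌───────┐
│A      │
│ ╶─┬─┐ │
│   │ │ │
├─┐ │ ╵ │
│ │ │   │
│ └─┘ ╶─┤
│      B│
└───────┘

Checking each cell for number of passages:

Dead ends found at positions:
  (1, 2)
  (2, 0)
  (2, 1)
  (3, 3)
Total dead ends: 4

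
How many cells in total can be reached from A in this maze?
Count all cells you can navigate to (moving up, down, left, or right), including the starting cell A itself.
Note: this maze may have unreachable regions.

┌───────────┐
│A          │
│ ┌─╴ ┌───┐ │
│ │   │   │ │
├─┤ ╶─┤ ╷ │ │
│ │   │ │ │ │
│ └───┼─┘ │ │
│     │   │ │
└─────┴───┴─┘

Using BFS/flood-fill to find all reachable cells from A:
Maze size: 4 × 6 = 24 total cells
10 cell(s) are walled off and cannot be reached from A.
Reachable cells: 14

Reachable region (· marks reachable cells):

┌───────────┐
│A · · · · ·│
│ ┌─╴ ┌───┐ │
│·│· ·│   │·│
├─┤ ╶─┤ ╷ │ │
│ │· ·│ │ │·│
│ └───┼─┘ │ │
│     │   │·│
└─────┴───┴─┘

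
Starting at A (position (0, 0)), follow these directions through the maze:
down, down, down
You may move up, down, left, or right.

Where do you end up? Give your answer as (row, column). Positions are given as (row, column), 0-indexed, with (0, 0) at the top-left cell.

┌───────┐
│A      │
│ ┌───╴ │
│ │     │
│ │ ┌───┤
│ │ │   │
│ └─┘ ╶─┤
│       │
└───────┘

Following directions step by step:
Start: (0, 0)
  down: (0, 0) → (1, 0)
  down: (1, 0) → (2, 0)
  down: (2, 0) → (3, 0)
Final position: (3, 0)

Path taken:

┌───────┐
│A      │
│ ┌───╴ │
│↓│     │
│ │ ┌───┤
│↓│ │   │
│ └─┘ ╶─┤
│B      │
└───────┘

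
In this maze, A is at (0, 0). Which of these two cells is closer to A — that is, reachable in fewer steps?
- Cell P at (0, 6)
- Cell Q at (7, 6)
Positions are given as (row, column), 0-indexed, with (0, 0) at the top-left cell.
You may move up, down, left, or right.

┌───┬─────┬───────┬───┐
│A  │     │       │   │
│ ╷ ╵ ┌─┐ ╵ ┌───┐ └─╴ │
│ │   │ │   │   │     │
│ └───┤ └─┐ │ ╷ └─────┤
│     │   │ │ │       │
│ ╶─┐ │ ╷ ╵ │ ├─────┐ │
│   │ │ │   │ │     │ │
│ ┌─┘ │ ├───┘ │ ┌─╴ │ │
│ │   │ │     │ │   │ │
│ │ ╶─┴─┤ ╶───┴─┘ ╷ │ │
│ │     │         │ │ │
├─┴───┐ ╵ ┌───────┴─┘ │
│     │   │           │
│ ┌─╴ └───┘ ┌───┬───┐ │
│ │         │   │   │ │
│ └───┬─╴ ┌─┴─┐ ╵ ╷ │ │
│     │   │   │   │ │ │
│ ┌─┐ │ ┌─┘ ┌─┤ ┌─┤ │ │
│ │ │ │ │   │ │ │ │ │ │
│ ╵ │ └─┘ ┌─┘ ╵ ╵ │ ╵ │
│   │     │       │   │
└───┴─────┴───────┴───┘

Shortest path A → P at (0, 6): 10 steps
Shortest path A → Q at (7, 6): 41 steps

P is closer (10 steps vs 41 steps).

Path to P:

┌───┬─────┬───────┬───┐
│A ↓│↱ → ↓│↱ P    │   │
│ ╷ ╵ ┌─┐ ╵ ┌───┐ └─╴ │
│ │↳ ↑│ │↳ ↑│   │     │
│ └───┤ └─┐ │ ╷ └─────┤
│     │   │ │ │       │
│ ╶─┐ │ ╷ ╵ │ ├─────┐ │
│   │ │ │   │ │     │ │
│ ┌─┘ │ ├───┘ │ ┌─╴ │ │
│ │   │ │     │ │   │ │
│ │ ╶─┴─┤ ╶───┴─┘ ╷ │ │
│ │     │         │ │ │
├─┴───┐ ╵ ┌───────┴─┘ │
│     │   │           │
│ ┌─╴ └───┘ ┌───┬───┐ │
│ │         │   │   │ │
│ └───┬─╴ ┌─┴─┐ ╵ ╷ │ │
│     │   │   │   │ │ │
│ ┌─┐ │ ┌─┘ ┌─┤ ┌─┤ │ │
│ │ │ │ │   │ │ │ │ │ │
│ ╵ │ └─┘ ┌─┘ ╵ ╵ │ ╵ │
│   │     │       │   │
└───┴─────┴───────┴───┘

Path to Q:

┌───┬─────┬───────┬───┐
│A  │     │       │   │
│ ╷ ╵ ┌─┐ ╵ ┌───┐ └─╴ │
│↓│   │ │   │↱ ↓│     │
│ └───┤ └─┐ │ ╷ └─────┤
│↳ → ↓│   │ │↑│↳ → → ↓│
│ ╶─┐ │ ╷ ╵ │ ├─────┐ │
│   │↓│ │   │↑│     │↓│
│ ┌─┘ │ ├───┘ │ ┌─╴ │ │
│ │↓ ↲│ │↱ → ↑│ │   │↓│
│ │ ╶─┴─┤ ╶───┴─┘ ╷ │ │
│ │↳ → ↓│↑        │ │↓│
├─┴───┐ ╵ ┌───────┴─┘ │
│     │↳ ↑│          ↓│
│ ┌─╴ └───┘ ┌───┬───┐ │
│ │         │Q ↰│↓ ↰│↓│
│ └───┬─╴ ┌─┴─┐ ╵ ╷ │ │
│     │   │   │↑ ↲│↑│↓│
│ ┌─┐ │ ┌─┘ ┌─┤ ┌─┤ │ │
│ │ │ │ │   │ │ │ │↑│↓│
│ ╵ │ └─┘ ┌─┘ ╵ ╵ │ ╵ │
│   │     │       │↑ ↲│
└───┴─────┴───────┴───┘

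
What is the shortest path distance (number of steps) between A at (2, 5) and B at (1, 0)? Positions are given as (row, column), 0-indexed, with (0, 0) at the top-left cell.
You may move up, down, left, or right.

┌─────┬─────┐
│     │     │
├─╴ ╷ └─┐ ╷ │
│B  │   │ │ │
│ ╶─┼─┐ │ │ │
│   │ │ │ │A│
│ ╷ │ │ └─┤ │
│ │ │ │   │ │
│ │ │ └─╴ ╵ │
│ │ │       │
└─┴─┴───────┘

Finding path from (2, 5) to (1, 0):
Path: (2,5) → (3,5) → (4,5) → (4,4) → (3,4) → (3,3) → (2,3) → (1,3) → (1,2) → (0,2) → (0,1) → (1,1) → (1,0)
Distance: 12 steps

Solution:

┌─────┬─────┐
│  ↓ ↰│     │
├─╴ ╷ └─┐ ╷ │
│B ↲│↑ ↰│ │ │
│ ╶─┼─┐ │ │ │
│   │ │↑│ │A│
│ ╷ │ │ └─┤ │
│ │ │ │↑ ↰│↓│
│ │ │ └─╴ ╵ │
│ │ │    ↑ ↲│
└─┴─┴───────┘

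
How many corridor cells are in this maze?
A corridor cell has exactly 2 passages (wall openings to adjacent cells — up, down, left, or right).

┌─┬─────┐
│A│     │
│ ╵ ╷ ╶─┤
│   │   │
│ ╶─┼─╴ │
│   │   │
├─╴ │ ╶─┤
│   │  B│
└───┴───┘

Counting cells with exactly 2 passages:
Total corridor cells: 10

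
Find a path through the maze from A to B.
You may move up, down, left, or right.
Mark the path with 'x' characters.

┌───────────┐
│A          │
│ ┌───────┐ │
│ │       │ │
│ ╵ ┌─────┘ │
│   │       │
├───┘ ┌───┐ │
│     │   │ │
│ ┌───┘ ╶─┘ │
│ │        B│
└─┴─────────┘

Finding the shortest path through the maze:
Path length: 9 steps
Directions: right → right → right → right → right → down → down → down → down

Solution:

┌───────────┐
│A x x x x x│
│ ┌───────┐ │
│ │       │x│
│ ╵ ┌─────┘ │
│   │      x│
├───┘ ┌───┐ │
│     │   │x│
│ ┌───┘ ╶─┘ │
│ │        B│
└─┴─────────┘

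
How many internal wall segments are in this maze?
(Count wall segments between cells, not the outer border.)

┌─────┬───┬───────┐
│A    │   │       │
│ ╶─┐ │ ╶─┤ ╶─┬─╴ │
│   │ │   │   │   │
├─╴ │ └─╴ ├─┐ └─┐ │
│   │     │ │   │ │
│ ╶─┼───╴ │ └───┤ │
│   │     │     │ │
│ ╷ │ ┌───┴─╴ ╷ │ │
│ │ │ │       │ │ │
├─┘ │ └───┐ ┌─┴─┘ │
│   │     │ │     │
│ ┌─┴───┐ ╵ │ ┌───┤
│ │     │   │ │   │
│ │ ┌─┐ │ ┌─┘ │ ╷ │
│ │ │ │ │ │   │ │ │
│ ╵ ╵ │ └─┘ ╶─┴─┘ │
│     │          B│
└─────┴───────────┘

Counting internal wall segments:
Total internal walls: 64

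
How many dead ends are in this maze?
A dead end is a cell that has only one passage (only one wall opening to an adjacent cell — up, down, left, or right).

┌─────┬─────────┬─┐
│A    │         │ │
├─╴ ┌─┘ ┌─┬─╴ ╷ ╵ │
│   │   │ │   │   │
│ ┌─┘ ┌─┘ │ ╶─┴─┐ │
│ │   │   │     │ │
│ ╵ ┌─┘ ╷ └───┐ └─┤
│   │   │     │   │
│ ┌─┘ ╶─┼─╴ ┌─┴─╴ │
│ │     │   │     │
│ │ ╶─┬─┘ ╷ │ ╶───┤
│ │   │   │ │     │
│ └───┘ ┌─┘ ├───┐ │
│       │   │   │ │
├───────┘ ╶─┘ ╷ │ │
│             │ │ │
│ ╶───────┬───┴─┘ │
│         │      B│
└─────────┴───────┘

Checking each cell for number of passages:

Dead ends found at positions:
  (0, 0)
  (0, 2)
  (0, 8)
  (1, 4)
  (2, 8)
  (3, 6)
  (4, 3)
  (5, 2)
  (7, 7)
  (8, 4)
  (8, 5)
Total dead ends: 11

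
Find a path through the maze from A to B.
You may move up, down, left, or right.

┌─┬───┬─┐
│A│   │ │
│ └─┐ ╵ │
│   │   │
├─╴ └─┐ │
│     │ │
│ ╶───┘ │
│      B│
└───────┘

Finding the shortest path through the maze:
Path length: 8 steps
Directions: down → right → down → left → down → right → right → right

Solution:

┌─┬───┬─┐
│A│   │ │
│ └─┐ ╵ │
│↳ ↓│   │
├─╴ └─┐ │
│↓ ↲  │ │
│ ╶───┘ │
│↳ → → B│
└───────┘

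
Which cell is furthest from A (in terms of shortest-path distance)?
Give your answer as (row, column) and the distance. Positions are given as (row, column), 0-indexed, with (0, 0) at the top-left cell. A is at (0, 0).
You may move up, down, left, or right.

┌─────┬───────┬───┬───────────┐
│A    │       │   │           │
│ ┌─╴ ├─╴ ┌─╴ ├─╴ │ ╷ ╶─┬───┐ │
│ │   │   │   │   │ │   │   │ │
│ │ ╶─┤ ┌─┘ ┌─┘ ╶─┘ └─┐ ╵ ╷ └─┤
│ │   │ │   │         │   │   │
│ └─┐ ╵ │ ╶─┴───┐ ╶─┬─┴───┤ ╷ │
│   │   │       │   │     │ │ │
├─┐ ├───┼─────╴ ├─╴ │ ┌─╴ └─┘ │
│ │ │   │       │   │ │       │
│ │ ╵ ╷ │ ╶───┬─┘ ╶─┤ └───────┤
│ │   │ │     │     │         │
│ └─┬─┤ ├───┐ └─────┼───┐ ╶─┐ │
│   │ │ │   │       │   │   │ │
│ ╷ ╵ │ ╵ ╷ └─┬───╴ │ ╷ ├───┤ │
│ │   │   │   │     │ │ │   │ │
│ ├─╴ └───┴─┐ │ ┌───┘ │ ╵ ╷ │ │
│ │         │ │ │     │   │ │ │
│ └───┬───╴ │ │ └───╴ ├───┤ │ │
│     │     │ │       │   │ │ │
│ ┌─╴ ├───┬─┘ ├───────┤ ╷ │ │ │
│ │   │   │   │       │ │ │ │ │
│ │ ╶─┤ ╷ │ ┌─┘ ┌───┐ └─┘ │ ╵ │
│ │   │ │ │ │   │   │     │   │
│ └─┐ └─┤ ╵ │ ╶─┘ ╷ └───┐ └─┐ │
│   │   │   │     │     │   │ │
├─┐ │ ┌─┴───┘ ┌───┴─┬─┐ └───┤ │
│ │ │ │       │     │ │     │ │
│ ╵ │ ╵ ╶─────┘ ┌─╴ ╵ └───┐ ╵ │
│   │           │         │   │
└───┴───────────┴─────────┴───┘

Computing BFS distances from A to all cells:
Furthest cell: (9, 3)
Distance: 98 steps

Path from A to the furthest cell:

┌─────┬───────┬───┬───────────┐
│A → ↓│  ↱ → ↓│   │           │
│ ┌─╴ ├─╴ ┌─╴ ├─╴ │ ╷ ╶─┬───┐ │
│ │↓ ↲│↱ ↑│↓ ↲│   │ │   │   │ │
│ │ ╶─┤ ┌─┘ ┌─┘ ╶─┘ └─┐ ╵ ╷ └─┤
│ │↳ ↓│↑│↓ ↲│         │   │   │
│ └─┐ ╵ │ ╶─┴───┐ ╶─┬─┴───┤ ╷ │
│   │↳ ↑│↳ → → ↓│   │     │ │ │
├─┐ ├───┼─────╴ ├─╴ │ ┌─╴ └─┘ │
│ │ │   │↓ ← ← ↲│   │ │       │
│ │ ╵ ╷ │ ╶───┬─┘ ╶─┤ └───────┤
│ │   │ │↳ → ↓│     │         │
│ └─┬─┤ ├───┐ └─────┼───┐ ╶─┐ │
│↱ ↓│ │ │   │↳ → → ↓│↱ ↓│   │ │
│ ╷ ╵ │ ╵ ╷ └─┬───╴ │ ╷ ├───┤ │
│↑│↳ ↓│   │   │↓ ← ↲│↑│↓│↱ ↓│ │
│ ├─╴ └───┴─┐ │ ┌───┘ │ ╵ ╷ │ │
│↑│  ↳ → → ↓│ │↓│    ↑│↳ ↑│↓│ │
│ └───┬───╴ │ │ └───╴ ├───┤ │ │
│↑ ← ↰│B ← ↲│ │↳ → → ↑│   │↓│ │
│ ┌─╴ ├───┬─┘ ├───────┤ ╷ │ │ │
│ │↱ ↑│   │   │       │ │ │↓│ │
│ │ ╶─┤ ╷ │ ┌─┘ ┌───┐ └─┘ │ ╵ │
│ │↑ ↰│ │ │ │   │↓ ↰│     │↳ ↓│
│ └─┐ └─┤ ╵ │ ╶─┘ ╷ └───┐ └─┐ │
│   │↑  │   │↓ ← ↲│↑ ← ↰│   │↓│
├─┐ │ ┌─┴───┘ ┌───┴─┬─┐ └───┤ │
│ │ │↑│↓ ← ← ↲│     │ │↑ ← ↰│↓│
│ ╵ │ ╵ ╶─────┘ ┌─╴ ╵ └───┐ ╵ │
│   │↑ ↲        │         │↑ ↲│
└───┴───────────┴─────────┴───┘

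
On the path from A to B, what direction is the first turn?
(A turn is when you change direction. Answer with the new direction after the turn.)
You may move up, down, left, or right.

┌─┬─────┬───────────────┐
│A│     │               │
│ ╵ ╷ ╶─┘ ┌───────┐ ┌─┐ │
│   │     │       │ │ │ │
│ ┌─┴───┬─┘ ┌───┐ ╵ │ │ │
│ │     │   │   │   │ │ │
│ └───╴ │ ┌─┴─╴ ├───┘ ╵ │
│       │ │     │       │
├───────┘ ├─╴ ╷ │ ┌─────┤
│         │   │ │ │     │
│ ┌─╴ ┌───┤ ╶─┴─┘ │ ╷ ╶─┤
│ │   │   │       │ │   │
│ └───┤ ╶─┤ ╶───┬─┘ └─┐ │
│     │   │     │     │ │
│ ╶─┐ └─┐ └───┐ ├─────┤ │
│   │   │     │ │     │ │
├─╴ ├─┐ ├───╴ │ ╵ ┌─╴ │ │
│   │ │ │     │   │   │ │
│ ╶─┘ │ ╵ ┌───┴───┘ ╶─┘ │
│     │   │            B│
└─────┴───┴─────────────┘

Directions: down, right, up, right, down, right, right, up, right, right, right, right, right, right, right, down, down, down, left, left, left, down, down, left, left, left, down, right, right, down, down, right, up, right, right, down, left, down, right, right
First turn direction: right

Solution:

┌─┬─────┬───────────────┐
│A│↱ ↓  │↱ → → → → → → ↓│
│ ╵ ╷ ╶─┘ ┌───────┐ ┌─┐ │
│↳ ↑│↳ → ↑│       │ │ │↓│
│ ┌─┴───┬─┘ ┌───┐ ╵ │ │ │
│ │     │   │   │   │ │↓│
│ └───╴ │ ┌─┴─╴ ├───┘ ╵ │
│       │ │     │↓ ← ← ↲│
├───────┘ ├─╴ ╷ │ ┌─────┤
│         │   │ │↓│     │
│ ┌─╴ ┌───┤ ╶─┴─┘ │ ╷ ╶─┤
│ │   │   │↓ ← ← ↲│ │   │
│ └───┤ ╶─┤ ╶───┬─┘ └─┐ │
│     │   │↳ → ↓│     │ │
│ ╶─┐ └─┐ └───┐ ├─────┤ │
│   │   │     │↓│↱ → ↓│ │
├─╴ ├─┐ ├───╴ │ ╵ ┌─╴ │ │
│   │ │ │     │↳ ↑│↓ ↲│ │
│ ╶─┘ │ ╵ ┌───┴───┘ ╶─┘ │
│     │   │        ↳ → B│
└─────┴───┴─────────────┘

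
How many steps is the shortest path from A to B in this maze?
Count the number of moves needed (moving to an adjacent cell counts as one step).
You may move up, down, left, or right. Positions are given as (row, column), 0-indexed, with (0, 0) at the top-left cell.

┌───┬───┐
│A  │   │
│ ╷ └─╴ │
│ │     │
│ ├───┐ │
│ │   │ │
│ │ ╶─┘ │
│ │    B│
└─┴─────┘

Using BFS to find shortest path:
Start: (0, 0), End: (3, 3)
Path found:
(0,0) → (0,1) → (1,1) → (1,2) → (1,3) → (2,3) → (3,3)
Number of steps: 6

Solution:

┌───┬───┐
│A ↓│   │
│ ╷ └─╴ │
│ │↳ → ↓│
│ ├───┐ │
│ │   │↓│
│ │ ╶─┘ │
│ │    B│
└─┴─────┘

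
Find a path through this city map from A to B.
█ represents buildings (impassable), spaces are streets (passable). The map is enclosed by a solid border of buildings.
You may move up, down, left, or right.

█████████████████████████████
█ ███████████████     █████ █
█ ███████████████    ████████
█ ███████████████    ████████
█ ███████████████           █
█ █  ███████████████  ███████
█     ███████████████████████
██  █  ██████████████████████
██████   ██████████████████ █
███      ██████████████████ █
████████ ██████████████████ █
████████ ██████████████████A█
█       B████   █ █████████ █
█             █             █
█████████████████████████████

Finding the shortest path from A to B:
Movement: cardinal only
Path length: 24 steps
Directions: down → down → left → left → left → left → left → left → left → left → left → left → left → left → up → left → left → down → left → left → left → left → left → up

Solution:

█████████████████████████████
█ ███████████████     █████ █
█ ███████████████    ████████
█ ███████████████    ████████
█ ███████████████           █
█ █  ███████████████  ███████
█     ███████████████████████
██  █  ██████████████████████
██████   ██████████████████ █
███      ██████████████████ █
████████ ██████████████████ █
████████ ██████████████████A█
█       B████↓←↰█ █████████↓█
█       ↑←←←←↲█↑←←←←←←←←←←←↲█
█████████████████████████████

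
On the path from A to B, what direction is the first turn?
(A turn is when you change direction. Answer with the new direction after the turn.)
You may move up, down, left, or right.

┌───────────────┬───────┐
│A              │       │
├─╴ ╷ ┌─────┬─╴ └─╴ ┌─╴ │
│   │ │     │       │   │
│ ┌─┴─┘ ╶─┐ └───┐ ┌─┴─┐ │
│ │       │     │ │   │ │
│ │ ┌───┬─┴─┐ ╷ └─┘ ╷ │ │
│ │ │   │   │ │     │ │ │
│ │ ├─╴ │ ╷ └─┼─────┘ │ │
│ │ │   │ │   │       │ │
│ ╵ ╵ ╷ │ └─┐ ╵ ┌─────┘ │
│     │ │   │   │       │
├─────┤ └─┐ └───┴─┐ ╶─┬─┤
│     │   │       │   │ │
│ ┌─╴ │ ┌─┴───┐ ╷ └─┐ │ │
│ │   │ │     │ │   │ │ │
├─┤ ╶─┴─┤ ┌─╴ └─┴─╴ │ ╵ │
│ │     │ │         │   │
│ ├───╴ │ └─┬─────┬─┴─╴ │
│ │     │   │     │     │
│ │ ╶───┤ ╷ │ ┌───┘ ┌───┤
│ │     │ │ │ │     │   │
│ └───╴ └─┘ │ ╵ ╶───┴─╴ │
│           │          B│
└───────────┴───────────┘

Directions: right, right, right, right, right, right, right, down, right, right, up, right, right, down, down, down, down, down, left, left, down, right, down, down, right, down, left, left, down, left, left, down, right, right, right, right
First turn direction: down

Solution:

┌───────────────┬───────┐
│A → → → → → → ↓│  ↱ → ↓│
├─╴ ╷ ┌─────┬─╴ └─╴ ┌─╴ │
│   │ │     │  ↳ → ↑│  ↓│
│ ┌─┴─┘ ╶─┐ └───┐ ┌─┴─┐ │
│ │       │     │ │   │↓│
│ │ ┌───┬─┴─┐ ╷ └─┘ ╷ │ │
│ │ │   │   │ │     │ │↓│
│ │ ├─╴ │ ╷ └─┼─────┘ │ │
│ │ │   │ │   │       │↓│
│ ╵ ╵ ╷ │ └─┐ ╵ ┌─────┘ │
│     │ │   │   │  ↓ ← ↲│
├─────┤ └─┐ └───┴─┐ ╶─┬─┤
│     │   │       │↳ ↓│ │
│ ┌─╴ │ ┌─┴───┐ ╷ └─┐ │ │
│ │   │ │     │ │   │↓│ │
├─┤ ╶─┴─┤ ┌─╴ └─┴─╴ │ ╵ │
│ │     │ │         │↳ ↓│
│ ├───╴ │ └─┬─────┬─┴─╴ │
│ │     │   │     │↓ ← ↲│
│ │ ╶───┤ ╷ │ ┌───┘ ┌───┤
│ │     │ │ │ │↓ ← ↲│   │
│ └───╴ └─┘ │ ╵ ╶───┴─╴ │
│           │  ↳ → → → B│
└───────────┴───────────┘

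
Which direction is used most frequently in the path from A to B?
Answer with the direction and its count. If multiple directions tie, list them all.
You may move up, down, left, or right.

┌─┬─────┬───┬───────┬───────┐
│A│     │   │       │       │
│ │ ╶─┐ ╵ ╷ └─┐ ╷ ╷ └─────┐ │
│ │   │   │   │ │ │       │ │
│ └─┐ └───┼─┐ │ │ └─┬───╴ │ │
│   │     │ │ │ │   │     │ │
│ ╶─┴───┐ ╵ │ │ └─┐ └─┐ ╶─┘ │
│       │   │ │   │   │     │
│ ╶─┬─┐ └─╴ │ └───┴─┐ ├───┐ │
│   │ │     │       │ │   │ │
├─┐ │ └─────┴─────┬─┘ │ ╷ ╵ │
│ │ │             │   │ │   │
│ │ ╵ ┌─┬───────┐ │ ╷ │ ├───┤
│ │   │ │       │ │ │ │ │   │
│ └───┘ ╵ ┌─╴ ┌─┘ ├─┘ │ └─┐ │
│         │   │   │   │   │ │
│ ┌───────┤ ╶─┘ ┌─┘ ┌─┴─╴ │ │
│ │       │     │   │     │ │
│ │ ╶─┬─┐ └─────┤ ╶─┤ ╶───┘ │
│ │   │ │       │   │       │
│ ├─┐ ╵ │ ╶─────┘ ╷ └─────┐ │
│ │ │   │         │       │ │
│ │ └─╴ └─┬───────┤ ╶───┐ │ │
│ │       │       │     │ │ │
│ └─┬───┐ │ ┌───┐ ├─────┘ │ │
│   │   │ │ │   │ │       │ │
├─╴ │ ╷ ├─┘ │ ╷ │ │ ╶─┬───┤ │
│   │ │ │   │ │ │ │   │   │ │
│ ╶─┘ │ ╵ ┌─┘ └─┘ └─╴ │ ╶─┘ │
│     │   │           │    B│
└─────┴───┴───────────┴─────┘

Directions: down, down, down, down, right, down, down, right, up, right, right, right, right, right, right, down, down, left, down, left, left, up, right, up, left, left, down, left, left, left, left, down, down, down, down, down, right, down, left, down, right, right, up, up, right, down, down, right, up, right, up, up, right, right, right, down, down, down, right, right, up, left, up, right, right, right, up, up, left, left, left, up, left, up, right, up, right, up, up, up, up, left, up, left, up, up, right, down, right, right, right, down, left, down, right, right, down, down, left, up, left, down, down, down, right, down, left, left, down, right, right, right, down, down, down, down, down
Counts: {'down': 37, 'right': 35, 'up': 23, 'left': 22}
Most common: down (37 times)

Solution:

┌─┬─────┬───┬───────┬───────┐
│A│     │   │    ↱ ↓│       │
│ │ ╶─┐ ╵ ╷ └─┐ ╷ ╷ └─────┐ │
│↓│   │   │   │ │↑│↳ → → ↓│ │
│ └─┐ └───┼─┐ │ │ └─┬───╴ │ │
│↓  │     │ │ │ │↑ ↰│  ↓ ↲│ │
│ ╶─┴───┐ ╵ │ │ └─┐ └─┐ ╶─┘ │
│↓      │   │ │   │↑ ↰│↳ → ↓│
│ ╶─┬─┐ └─╴ │ └───┴─┐ ├───┐ │
│↳ ↓│ │     │       │↑│↓ ↰│↓│
├─┐ │ └─────┴─────┬─┘ │ ╷ ╵ │
│ │↓│↱ → → → → → ↓│  ↑│↓│↑ ↲│
│ │ ╵ ┌─┬───────┐ │ ╷ │ ├───┤
│ │↳ ↑│ │↓ ← ↰  │↓│ │↑│↓│   │
│ └───┘ ╵ ┌─╴ ┌─┘ ├─┘ │ └─┐ │
│↓ ← ← ← ↲│↱ ↑│↓ ↲│↱ ↑│↳ ↓│ │
│ ┌───────┤ ╶─┘ ┌─┘ ┌─┴─╴ │ │
│↓│       │↑ ← ↲│↱ ↑│↓ ← ↲│ │
│ │ ╶─┬─┐ └─────┤ ╶─┤ ╶───┘ │
│↓│   │ │       │↑ ↰│↳ → → ↓│
│ ├─┐ ╵ │ ╶─────┘ ╷ └─────┐ │
│↓│ │   │         │↑ ← ← ↰│↓│
│ │ └─╴ └─┬───────┤ ╶───┐ │ │
│↓│       │↱ → → ↓│     │↑│↓│
│ └─┬───┐ │ ┌───┐ ├─────┘ │ │
│↳ ↓│↱ ↓│ │↑│   │↓│↱ → → ↑│↓│
├─╴ │ ╷ ├─┘ │ ╷ │ │ ╶─┬───┤ │
│↓ ↲│↑│↓│↱ ↑│ │ │↓│↑ ↰│   │↓│
│ ╶─┘ │ ╵ ┌─┘ └─┘ └─╴ │ ╶─┘ │
│↳ → ↑│↳ ↑│      ↳ → ↑│    B│
└─────┴───┴───────────┴─────┘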